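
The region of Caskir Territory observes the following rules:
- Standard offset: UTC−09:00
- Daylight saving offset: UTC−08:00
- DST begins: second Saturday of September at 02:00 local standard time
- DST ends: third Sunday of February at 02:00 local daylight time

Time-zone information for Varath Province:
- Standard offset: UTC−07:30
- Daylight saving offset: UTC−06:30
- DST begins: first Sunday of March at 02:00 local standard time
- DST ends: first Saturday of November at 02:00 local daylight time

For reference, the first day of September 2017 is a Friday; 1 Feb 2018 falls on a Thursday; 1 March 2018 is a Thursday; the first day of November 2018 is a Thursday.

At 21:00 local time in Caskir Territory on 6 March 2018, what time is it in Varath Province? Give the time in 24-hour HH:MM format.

1 September 2017 is a Friday, so the first Saturday is September 2 and the second is September 9.
1 February 2018 is a Thursday, so the first Sunday is February 4 and the third is February 18.
6 March 2018 is outside the daylight-saving period (9 September 2017 – 18 February 2018), so Caskir Territory is on standard time, UTC−09:00.
21:00 Caskir Territory + 9h = 06:00 UTC (rolling into the next day, 7 March 2018).
1 March 2018 is a Thursday, so the first Sunday is March 4.
1 November 2018 is a Thursday, so the first Saturday is November 3.
At the standard offset (UTC−07:30), 06:00 UTC − 7h30m = 22:30 Varath Province standard time (rolling into the previous day, 6 March 2018).
The standard-time date in Varath Province, 6 March 2018, lies within the daylight-saving period (4 March – 3 November), so Varath Province is on daylight time, UTC−06:30.
06:00 UTC − 6h30m = 23:30 Varath Province (rolling into the previous day, 6 March 2018).

23:30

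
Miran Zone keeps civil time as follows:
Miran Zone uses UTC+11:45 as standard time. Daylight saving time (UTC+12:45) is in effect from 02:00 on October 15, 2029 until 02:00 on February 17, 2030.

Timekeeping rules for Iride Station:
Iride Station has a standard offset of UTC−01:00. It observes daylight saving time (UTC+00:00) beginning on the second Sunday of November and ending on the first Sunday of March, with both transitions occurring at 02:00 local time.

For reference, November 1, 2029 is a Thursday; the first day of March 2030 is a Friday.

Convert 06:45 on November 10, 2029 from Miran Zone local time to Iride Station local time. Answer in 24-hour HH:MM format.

17:00

Daylight saving runs 15 October 2029 – 17 February 2030; November 10, 2029 is inside that window, so Miran Zone is at UTC+12:45.
06:45 Miran Zone − 12h45m = 18:00 UTC (rolling into the previous day, 9 November 2029).
1 November 2029 is a Thursday, so the first Sunday is November 4 and the second is November 11.
1 March 2030 is a Friday, so the first Sunday is March 3.
At the standard offset (UTC−01:00), 18:00 UTC − 1h = 17:00 Iride Station standard time.
The standard-time date in Iride Station, November 9, 2029, does not fall between 11 November 2029 and 3 March 2030, so daylight saving is not in effect and Iride Station is at UTC−01:00.
18:00 UTC − 1h = 17:00 Iride Station.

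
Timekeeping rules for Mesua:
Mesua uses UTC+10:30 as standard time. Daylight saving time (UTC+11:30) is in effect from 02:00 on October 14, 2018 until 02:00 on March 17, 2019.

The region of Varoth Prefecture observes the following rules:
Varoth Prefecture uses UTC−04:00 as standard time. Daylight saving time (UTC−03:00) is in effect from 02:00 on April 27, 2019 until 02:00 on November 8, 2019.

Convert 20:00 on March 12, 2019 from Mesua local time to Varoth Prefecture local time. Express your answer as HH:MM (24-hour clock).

March 12, 2019 lies within the daylight-saving period (14 October 2018 – 17 March 2019), so Mesua is on daylight time, UTC+11:30.
20:00 Mesua − 11h30m = 08:30 UTC.
At the standard offset (UTC−04:00), 08:30 UTC − 4h = 04:30 Varoth Prefecture standard time.
Daylight saving runs 27 April – 8 November; the standard-time date in Varoth Prefecture, March 12, 2019, is outside that window, so Varoth Prefecture is on standard time at UTC−04:00.
08:30 UTC − 4h = 04:30 Varoth Prefecture.

04:30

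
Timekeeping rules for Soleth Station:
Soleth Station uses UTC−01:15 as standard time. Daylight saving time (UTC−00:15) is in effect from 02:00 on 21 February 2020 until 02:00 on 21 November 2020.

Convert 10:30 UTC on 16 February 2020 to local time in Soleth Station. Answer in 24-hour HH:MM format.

09:15

At the standard offset (UTC−01:15), 10:30 UTC − 1h15m = 09:15 Soleth Station standard time.
Daylight saving runs 21 February – 21 November; the standard-time date in Soleth Station, 16 February 2020, is outside that window, so Soleth Station is on standard time at UTC−01:15.
10:30 UTC − 1h15m = 09:15 local.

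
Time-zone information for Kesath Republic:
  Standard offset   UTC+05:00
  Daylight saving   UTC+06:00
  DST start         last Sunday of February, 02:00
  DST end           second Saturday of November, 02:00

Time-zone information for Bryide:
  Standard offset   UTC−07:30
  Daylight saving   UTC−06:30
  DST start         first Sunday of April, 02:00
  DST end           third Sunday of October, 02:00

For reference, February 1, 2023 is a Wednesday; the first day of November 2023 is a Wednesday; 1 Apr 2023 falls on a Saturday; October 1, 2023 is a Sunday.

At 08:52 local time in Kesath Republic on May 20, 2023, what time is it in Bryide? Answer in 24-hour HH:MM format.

1 February 2023 is a Wednesday, so Sundays fall on 5, 12, 19, 26; the last is February 26.
1 November 2023 is a Wednesday, so the first Saturday is November 4 and the second is November 11.
May 20, 2023 lies within the daylight-saving period (26 February – 11 November), so Kesath Republic is on daylight time, UTC+06:00.
08:52 Kesath Republic − 6h = 02:52 UTC.
1 April 2023 is a Saturday, so the first Sunday is April 2.
1 October 2023 is a Sunday, so the first Sunday is October 1 and the third is October 15.
At the standard offset (UTC−07:30), 02:52 UTC − 7h30m = 19:22 Bryide standard time (rolling into the previous day, 19 May 2023).
The standard-time date in Bryide, May 19, 2023, lies within the daylight-saving period (2 April – 15 October), so Bryide is on daylight time, UTC−06:30.
02:52 UTC − 6h30m = 20:22 Bryide (rolling into the previous day, 19 May 2023).

20:22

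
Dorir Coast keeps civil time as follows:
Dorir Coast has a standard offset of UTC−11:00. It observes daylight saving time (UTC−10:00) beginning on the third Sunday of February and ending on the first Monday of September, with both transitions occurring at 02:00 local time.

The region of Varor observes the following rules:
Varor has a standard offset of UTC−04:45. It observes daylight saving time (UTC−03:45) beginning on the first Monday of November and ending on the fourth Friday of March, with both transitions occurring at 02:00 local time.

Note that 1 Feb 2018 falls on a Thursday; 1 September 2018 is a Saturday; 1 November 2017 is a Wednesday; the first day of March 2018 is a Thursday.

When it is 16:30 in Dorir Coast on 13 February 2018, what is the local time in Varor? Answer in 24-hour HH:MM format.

23:45

1 February 2018 is a Thursday, so the first Sunday is February 4 and the third is February 18.
1 September 2018 is a Saturday, so the first Monday is September 3.
13 February 2018 is outside the daylight-saving period (18 February – 3 September), so Dorir Coast is on standard time, UTC−11:00.
16:30 Dorir Coast + 11h = 03:30 UTC (rolling into the next day, 14 February 2018).
1 November 2017 is a Wednesday, so the first Monday is November 6.
1 March 2018 is a Thursday, so the first Friday is March 2 and the fourth is March 23.
At the standard offset (UTC−04:45), 03:30 UTC − 4h45m = 22:45 Varor standard time (rolling into the previous day, 13 February 2018).
Daylight saving runs 6 November 2017 – 23 March 2018; the standard-time date in Varor, 13 February 2018, is inside that window, so Varor is at UTC−03:45.
03:30 UTC − 3h45m = 23:45 Varor (rolling into the previous day, 13 February 2018).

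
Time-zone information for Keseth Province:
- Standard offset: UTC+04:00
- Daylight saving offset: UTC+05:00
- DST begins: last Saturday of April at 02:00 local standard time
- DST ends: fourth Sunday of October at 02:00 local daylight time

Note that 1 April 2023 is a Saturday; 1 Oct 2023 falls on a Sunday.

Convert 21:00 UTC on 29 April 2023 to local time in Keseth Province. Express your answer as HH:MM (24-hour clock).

02:00

1 April 2023 is a Saturday, so Saturdays fall on 1, 8, 15, 22, 29; the last is April 29.
1 October 2023 is a Sunday, so the first Sunday is October 1 and the fourth is October 22.
At the standard offset (UTC+04:00), 21:00 UTC + 4h = 01:00 Keseth Province standard time (rolling into the next day, 30 April 2023).
The standard-time date in Keseth Province, 30 April 2023, lies within the daylight-saving period (29 April – 22 October), so Keseth Province is on daylight time, UTC+05:00.
21:00 UTC + 5h = 02:00 local (rolling into the next day, 30 April 2023).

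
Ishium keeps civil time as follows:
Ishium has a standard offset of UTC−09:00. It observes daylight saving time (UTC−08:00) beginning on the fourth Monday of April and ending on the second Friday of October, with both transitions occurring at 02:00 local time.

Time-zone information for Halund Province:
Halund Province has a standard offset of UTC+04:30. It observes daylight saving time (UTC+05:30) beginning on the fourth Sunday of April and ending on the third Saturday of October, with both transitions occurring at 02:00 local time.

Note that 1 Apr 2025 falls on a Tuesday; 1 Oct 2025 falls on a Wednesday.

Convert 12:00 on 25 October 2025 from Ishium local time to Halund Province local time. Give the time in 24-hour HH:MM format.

1 April 2025 is a Tuesday, so the first Monday is April 7 and the fourth is April 28.
1 October 2025 is a Wednesday, so the first Friday is October 3 and the second is October 10.
25 October 2025 is outside the daylight-saving period (28 April – 10 October), so Ishium is on standard time, UTC−09:00.
12:00 Ishium + 9h = 21:00 UTC.
1 April 2025 is a Tuesday, so the first Sunday is April 6 and the fourth is April 27.
1 October 2025 is a Wednesday, so the first Saturday is October 4 and the third is October 18.
At the standard offset (UTC+04:30), 21:00 UTC + 4h30m = 01:30 Halund Province standard time (rolling into the next day, 26 October 2025).
Daylight saving runs 27 April – 18 October; the standard-time date in Halund Province, 26 October 2025, is outside that window, so Halund Province is on standard time at UTC+04:30.
21:00 UTC + 4h30m = 01:30 Halund Province (rolling into the next day, 26 October 2025).

01:30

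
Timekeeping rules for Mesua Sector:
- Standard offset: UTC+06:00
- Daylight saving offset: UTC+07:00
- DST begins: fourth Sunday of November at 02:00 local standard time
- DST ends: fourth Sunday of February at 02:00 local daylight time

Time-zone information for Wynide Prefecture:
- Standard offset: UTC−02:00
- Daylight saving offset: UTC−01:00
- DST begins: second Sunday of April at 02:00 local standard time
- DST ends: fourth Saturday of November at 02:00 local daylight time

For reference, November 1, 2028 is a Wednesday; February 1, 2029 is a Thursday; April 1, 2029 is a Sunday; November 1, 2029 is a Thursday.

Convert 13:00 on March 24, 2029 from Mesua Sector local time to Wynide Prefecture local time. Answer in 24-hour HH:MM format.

05:00

1 November 2028 is a Wednesday, so the first Sunday is November 5 and the fourth is November 26.
1 February 2029 is a Thursday, so the first Sunday is February 4 and the fourth is February 25.
March 24, 2029 is outside the daylight-saving period (26 November 2028 – 25 February 2029), so Mesua Sector is on standard time, UTC+06:00.
13:00 Mesua Sector − 6h = 07:00 UTC.
1 April 2029 is a Sunday, so the first Sunday is April 1 and the second is April 8.
1 November 2029 is a Thursday, so the first Saturday is November 3 and the fourth is November 24.
At the standard offset (UTC−02:00), 07:00 UTC − 2h = 05:00 Wynide Prefecture standard time.
Daylight saving runs 8 April – 24 November; the standard-time date in Wynide Prefecture, March 24, 2029, is outside that window, so Wynide Prefecture is on standard time at UTC−02:00.
07:00 UTC − 2h = 05:00 Wynide Prefecture.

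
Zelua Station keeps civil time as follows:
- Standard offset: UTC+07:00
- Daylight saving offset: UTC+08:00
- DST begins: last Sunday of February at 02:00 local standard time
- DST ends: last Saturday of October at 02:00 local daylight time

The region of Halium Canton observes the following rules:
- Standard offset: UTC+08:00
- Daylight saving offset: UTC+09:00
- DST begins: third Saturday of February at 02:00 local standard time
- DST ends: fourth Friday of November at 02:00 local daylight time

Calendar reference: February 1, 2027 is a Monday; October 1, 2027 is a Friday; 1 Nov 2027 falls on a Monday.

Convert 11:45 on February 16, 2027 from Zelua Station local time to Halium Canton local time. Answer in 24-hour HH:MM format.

12:45

1 February 2027 is a Monday, so Sundays fall on 7, 14, 21, 28; the last is February 28.
1 October 2027 is a Friday, so Saturdays fall on 2, 9, 16, 23, 30; the last is October 30.
Daylight saving runs 28 February – 30 October; February 16, 2027 is outside that window, so Zelua Station is on standard time at UTC+07:00.
11:45 Zelua Station − 7h = 04:45 UTC.
1 February 2027 is a Monday, so the first Saturday is February 6 and the third is February 20.
1 November 2027 is a Monday, so the first Friday is November 5 and the fourth is November 26.
At the standard offset (UTC+08:00), 04:45 UTC + 8h = 12:45 Halium Canton standard time.
Daylight saving runs 20 February – 26 November; the standard-time date in Halium Canton, February 16, 2027, is outside that window, so Halium Canton is on standard time at UTC+08:00.
04:45 UTC + 8h = 12:45 Halium Canton.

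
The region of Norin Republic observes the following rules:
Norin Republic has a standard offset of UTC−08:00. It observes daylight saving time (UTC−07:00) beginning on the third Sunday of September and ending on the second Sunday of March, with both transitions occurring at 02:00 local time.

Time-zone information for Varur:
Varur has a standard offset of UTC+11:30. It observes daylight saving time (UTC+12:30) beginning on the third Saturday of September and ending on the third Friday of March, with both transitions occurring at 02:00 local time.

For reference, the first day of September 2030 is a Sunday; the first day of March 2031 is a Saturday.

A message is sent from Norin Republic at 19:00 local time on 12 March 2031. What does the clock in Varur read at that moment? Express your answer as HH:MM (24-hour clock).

1 September 2030 is a Sunday, so the first Sunday is September 1 and the third is September 15.
1 March 2031 is a Saturday, so the first Sunday is March 2 and the second is March 9.
12 March 2031 does not fall between 15 September 2030 and 9 March 2031, so daylight saving is not in effect and Norin Republic is at UTC−08:00.
19:00 Norin Republic + 8h = 03:00 UTC (rolling into the next day, 13 March 2031).
1 September 2030 is a Sunday, so the first Saturday is September 7 and the third is September 21.
1 March 2031 is a Saturday, so the first Friday is March 7 and the third is March 21.
At the standard offset (UTC+11:30), 03:00 UTC + 11h30m = 14:30 Varur standard time.
The standard-time date in Varur, 13 March 2031, lies within the daylight-saving period (21 September 2030 – 21 March 2031), so Varur is on daylight time, UTC+12:30.
03:00 UTC + 12h30m = 15:30 Varur.

15:30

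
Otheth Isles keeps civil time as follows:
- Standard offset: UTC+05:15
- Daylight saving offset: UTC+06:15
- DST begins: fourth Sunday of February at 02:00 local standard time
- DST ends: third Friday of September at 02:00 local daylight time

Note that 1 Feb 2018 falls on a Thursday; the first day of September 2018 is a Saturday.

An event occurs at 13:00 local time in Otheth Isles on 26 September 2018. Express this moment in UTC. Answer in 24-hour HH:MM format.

07:45

1 February 2018 is a Thursday, so the first Sunday is February 4 and the fourth is February 25.
1 September 2018 is a Saturday, so the first Friday is September 7 and the third is September 21.
Daylight saving runs 25 February – 21 September; 26 September 2018 is outside that window, so Otheth Isles is on standard time at UTC+05:15.
13:00 local − 5h15m = 07:45 UTC.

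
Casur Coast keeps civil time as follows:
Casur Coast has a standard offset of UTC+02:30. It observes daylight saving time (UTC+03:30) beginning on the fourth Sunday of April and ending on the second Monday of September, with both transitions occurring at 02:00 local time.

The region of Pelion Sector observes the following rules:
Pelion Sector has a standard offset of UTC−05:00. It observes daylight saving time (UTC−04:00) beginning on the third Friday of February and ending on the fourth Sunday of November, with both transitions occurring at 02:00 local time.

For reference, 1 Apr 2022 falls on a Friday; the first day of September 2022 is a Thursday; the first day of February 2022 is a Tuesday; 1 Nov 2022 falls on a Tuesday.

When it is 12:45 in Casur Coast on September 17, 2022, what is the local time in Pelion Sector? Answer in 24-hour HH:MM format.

1 April 2022 is a Friday, so the first Sunday is April 3 and the fourth is April 24.
1 September 2022 is a Thursday, so the first Monday is September 5 and the second is September 12.
Daylight saving runs 24 April – 12 September; September 17, 2022 is outside that window, so Casur Coast is on standard time at UTC+02:30.
12:45 Casur Coast − 2h30m = 10:15 UTC.
1 February 2022 is a Tuesday, so the first Friday is February 4 and the third is February 18.
1 November 2022 is a Tuesday, so the first Sunday is November 6 and the fourth is November 27.
At the standard offset (UTC−05:00), 10:15 UTC − 5h = 05:15 Pelion Sector standard time.
The standard-time date in Pelion Sector, September 17, 2022, lies within the daylight-saving period (18 February – 27 November), so Pelion Sector is on daylight time, UTC−04:00.
10:15 UTC − 4h = 06:15 Pelion Sector.

06:15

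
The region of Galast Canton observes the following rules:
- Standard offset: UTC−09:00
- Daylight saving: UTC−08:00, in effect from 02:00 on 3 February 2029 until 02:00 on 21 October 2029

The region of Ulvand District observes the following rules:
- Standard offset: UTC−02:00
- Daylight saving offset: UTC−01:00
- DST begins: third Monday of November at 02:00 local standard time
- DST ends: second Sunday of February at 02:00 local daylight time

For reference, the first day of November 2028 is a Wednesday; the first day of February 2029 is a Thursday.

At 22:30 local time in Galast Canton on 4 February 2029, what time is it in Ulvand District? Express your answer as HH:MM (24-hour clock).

4 February 2029 falls between 3 February and 21 October, so daylight saving is in effect and Galast Canton is at UTC−08:00.
22:30 Galast Canton + 8h = 06:30 UTC (rolling into the next day, 5 February 2029).
1 November 2028 is a Wednesday, so the first Monday is November 6 and the third is November 20.
1 February 2029 is a Thursday, so the first Sunday is February 4 and the second is February 11.
At the standard offset (UTC−02:00), 06:30 UTC − 2h = 04:30 Ulvand District standard time.
The standard-time date in Ulvand District, 5 February 2029, falls between 20 November 2028 and 11 February 2029, so daylight saving is in effect and Ulvand District is at UTC−01:00.
06:30 UTC − 1h = 05:30 Ulvand District.

05:30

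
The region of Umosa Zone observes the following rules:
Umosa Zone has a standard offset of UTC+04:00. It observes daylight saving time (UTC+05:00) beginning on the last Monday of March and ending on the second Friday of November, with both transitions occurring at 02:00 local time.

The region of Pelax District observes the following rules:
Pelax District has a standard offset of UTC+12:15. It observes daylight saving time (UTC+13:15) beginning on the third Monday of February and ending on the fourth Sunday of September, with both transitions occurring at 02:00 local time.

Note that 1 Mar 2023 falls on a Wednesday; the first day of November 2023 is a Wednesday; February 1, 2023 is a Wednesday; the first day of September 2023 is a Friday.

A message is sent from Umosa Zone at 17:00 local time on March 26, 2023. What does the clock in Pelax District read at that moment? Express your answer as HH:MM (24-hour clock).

1 March 2023 is a Wednesday, so Mondays fall on 6, 13, 20, 27; the last is March 27.
1 November 2023 is a Wednesday, so the first Friday is November 3 and the second is November 10.
Daylight saving runs 27 March – 10 November; March 26, 2023 is outside that window, so Umosa Zone is on standard time at UTC+04:00.
17:00 Umosa Zone − 4h = 13:00 UTC.
1 February 2023 is a Wednesday, so the first Monday is February 6 and the third is February 20.
1 September 2023 is a Friday, so the first Sunday is September 3 and the fourth is September 24.
At the standard offset (UTC+12:15), 13:00 UTC + 12h15m = 01:15 Pelax District standard time (rolling into the next day, 27 March 2023).
Daylight saving runs 20 February – 24 September; the standard-time date in Pelax District, March 27, 2023, is inside that window, so Pelax District is at UTC+13:15.
13:00 UTC + 13h15m = 02:15 Pelax District (rolling into the next day, 27 March 2023).

02:15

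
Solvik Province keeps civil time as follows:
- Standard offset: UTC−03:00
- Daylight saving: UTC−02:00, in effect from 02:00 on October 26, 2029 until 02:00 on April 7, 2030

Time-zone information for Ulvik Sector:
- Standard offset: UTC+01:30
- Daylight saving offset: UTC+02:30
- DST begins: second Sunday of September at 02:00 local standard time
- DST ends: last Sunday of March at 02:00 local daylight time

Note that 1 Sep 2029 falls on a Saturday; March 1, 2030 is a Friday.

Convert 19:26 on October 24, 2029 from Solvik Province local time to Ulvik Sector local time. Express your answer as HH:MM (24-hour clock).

Daylight saving runs 26 October 2029 – 7 April 2030; October 24, 2029 is outside that window, so Solvik Province is on standard time at UTC−03:00.
19:26 Solvik Province + 3h = 22:26 UTC.
1 September 2029 is a Saturday, so the first Sunday is September 2 and the second is September 9.
1 March 2030 is a Friday, so Sundays fall on 3, 10, 17, 24, 31; the last is March 31.
At the standard offset (UTC+01:30), 22:26 UTC + 1h30m = 23:56 Ulvik Sector standard time.
Daylight saving runs 9 September 2029 – 31 March 2030; the standard-time date in Ulvik Sector, October 24, 2029, is inside that window, so Ulvik Sector is at UTC+02:30.
22:26 UTC + 2h30m = 00:56 Ulvik Sector (rolling into the next day, 25 October 2029).

00:56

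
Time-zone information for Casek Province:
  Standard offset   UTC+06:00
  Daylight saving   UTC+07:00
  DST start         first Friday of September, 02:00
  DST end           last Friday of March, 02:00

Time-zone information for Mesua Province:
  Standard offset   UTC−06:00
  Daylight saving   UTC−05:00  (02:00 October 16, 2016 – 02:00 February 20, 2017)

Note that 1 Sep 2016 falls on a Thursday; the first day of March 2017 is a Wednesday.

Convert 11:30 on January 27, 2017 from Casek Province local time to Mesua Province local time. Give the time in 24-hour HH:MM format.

1 September 2016 is a Thursday, so the first Friday is September 2.
1 March 2017 is a Wednesday, so Fridays fall on 3, 10, 17, 24, 31; the last is March 31.
January 27, 2017 lies within the daylight-saving period (2 September 2016 – 31 March 2017), so Casek Province is on daylight time, UTC+07:00.
11:30 Casek Province − 7h = 04:30 UTC.
At the standard offset (UTC−06:00), 04:30 UTC − 6h = 22:30 Mesua Province standard time (rolling into the previous day, 26 January 2017).
The standard-time date in Mesua Province, January 26, 2017, falls between 16 October 2016 and 20 February 2017, so daylight saving is in effect and Mesua Province is at UTC−05:00.
04:30 UTC − 5h = 23:30 Mesua Province (rolling into the previous day, 26 January 2017).

23:30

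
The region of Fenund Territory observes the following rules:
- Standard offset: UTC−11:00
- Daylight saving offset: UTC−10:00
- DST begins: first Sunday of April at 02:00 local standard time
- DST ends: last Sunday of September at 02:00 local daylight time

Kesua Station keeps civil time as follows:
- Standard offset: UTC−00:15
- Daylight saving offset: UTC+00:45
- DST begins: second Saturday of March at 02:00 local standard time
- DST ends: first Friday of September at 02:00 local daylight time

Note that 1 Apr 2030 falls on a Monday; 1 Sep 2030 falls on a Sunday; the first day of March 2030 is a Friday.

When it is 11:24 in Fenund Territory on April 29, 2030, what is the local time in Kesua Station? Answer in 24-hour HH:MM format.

22:09

1 April 2030 is a Monday, so the first Sunday is April 7.
1 September 2030 is a Sunday, so Sundays fall on 1, 8, 15, 22, 29; the last is September 29.
April 29, 2030 lies within the daylight-saving period (7 April – 29 September), so Fenund Territory is on daylight time, UTC−10:00.
11:24 Fenund Territory + 10h = 21:24 UTC.
1 March 2030 is a Friday, so the first Saturday is March 2 and the second is March 9.
1 September 2030 is a Sunday, so the first Friday is September 6.
At the standard offset (UTC−00:15), 21:24 UTC − 0h15m = 21:09 Kesua Station standard time.
The standard-time date in Kesua Station, April 29, 2030, falls between 9 March and 6 September, so daylight saving is in effect and Kesua Station is at UTC+00:45.
21:24 UTC + 0h45m = 22:09 Kesua Station.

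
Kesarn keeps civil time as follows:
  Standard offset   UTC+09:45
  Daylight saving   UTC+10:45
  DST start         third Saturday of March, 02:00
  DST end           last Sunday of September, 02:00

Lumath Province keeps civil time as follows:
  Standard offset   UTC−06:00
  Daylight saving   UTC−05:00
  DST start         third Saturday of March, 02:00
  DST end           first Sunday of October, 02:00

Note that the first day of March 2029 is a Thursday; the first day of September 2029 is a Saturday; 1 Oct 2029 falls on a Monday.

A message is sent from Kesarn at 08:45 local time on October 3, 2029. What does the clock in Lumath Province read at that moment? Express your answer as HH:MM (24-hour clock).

1 March 2029 is a Thursday, so the first Saturday is March 3 and the third is March 17.
1 September 2029 is a Saturday, so Sundays fall on 2, 9, 16, 23, 30; the last is September 30.
October 3, 2029 does not fall between 17 March and 30 September, so daylight saving is not in effect and Kesarn is at UTC+09:45.
08:45 Kesarn − 9h45m = 23:00 UTC (rolling into the previous day, 2 October 2029).
1 March 2029 is a Thursday, so the first Saturday is March 3 and the third is March 17.
1 October 2029 is a Monday, so the first Sunday is October 7.
At the standard offset (UTC−06:00), 23:00 UTC − 6h = 17:00 Lumath Province standard time.
Daylight saving runs 17 March – 7 October; the standard-time date in Lumath Province, October 2, 2029, is inside that window, so Lumath Province is at UTC−05:00.
23:00 UTC − 5h = 18:00 Lumath Province.

18:00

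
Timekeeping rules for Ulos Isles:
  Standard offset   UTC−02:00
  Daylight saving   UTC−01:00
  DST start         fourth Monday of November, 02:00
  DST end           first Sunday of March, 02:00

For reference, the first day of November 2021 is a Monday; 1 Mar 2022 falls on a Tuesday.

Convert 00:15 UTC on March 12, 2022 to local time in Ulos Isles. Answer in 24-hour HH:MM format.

1 November 2021 is a Monday, so the first Monday is November 1 and the fourth is November 22.
1 March 2022 is a Tuesday, so the first Sunday is March 6.
At the standard offset (UTC−02:00), 00:15 UTC − 2h = 22:15 Ulos Isles standard time (rolling into the previous day, 11 March 2022).
The standard-time date in Ulos Isles, March 11, 2022, does not fall between 22 November 2021 and 6 March 2022, so daylight saving is not in effect and Ulos Isles is at UTC−02:00.
00:15 UTC − 2h = 22:15 local (rolling into the previous day, 11 March 2022).

22:15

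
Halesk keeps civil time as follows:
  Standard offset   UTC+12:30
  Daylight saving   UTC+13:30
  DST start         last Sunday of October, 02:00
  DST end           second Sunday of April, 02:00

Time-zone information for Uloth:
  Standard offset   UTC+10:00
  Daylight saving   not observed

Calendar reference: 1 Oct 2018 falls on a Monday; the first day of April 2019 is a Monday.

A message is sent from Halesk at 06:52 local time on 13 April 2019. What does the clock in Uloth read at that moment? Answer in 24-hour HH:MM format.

03:22

1 October 2018 is a Monday, so Sundays fall on 7, 14, 21, 28; the last is October 28.
1 April 2019 is a Monday, so the first Sunday is April 7 and the second is April 14.
13 April 2019 falls between 28 October 2018 and 14 April 2019, so daylight saving is in effect and Halesk is at UTC+13:30.
06:52 Halesk − 13h30m = 17:22 UTC (rolling into the previous day, 12 April 2019).
Uloth stays on UTC+10:00 all year.
17:22 UTC + 10h = 03:22 Uloth (rolling into the next day, 13 April 2019).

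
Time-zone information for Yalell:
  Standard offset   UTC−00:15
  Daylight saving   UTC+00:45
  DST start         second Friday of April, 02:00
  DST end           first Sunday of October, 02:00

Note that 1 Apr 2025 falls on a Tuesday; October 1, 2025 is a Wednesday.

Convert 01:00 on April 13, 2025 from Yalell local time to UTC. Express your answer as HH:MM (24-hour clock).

1 April 2025 is a Tuesday, so the first Friday is April 4 and the second is April 11.
1 October 2025 is a Wednesday, so the first Sunday is October 5.
Daylight saving runs 11 April – 5 October; April 13, 2025 is inside that window, so Yalell is at UTC+00:45.
01:00 local − 0h45m = 00:15 UTC.

00:15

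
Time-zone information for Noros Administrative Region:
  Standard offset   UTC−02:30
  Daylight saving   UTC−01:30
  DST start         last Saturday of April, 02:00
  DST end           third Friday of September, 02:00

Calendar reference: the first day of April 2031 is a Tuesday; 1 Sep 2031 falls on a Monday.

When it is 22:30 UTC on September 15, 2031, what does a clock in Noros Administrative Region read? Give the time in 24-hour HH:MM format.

1 April 2031 is a Tuesday, so Saturdays fall on 5, 12, 19, 26; the last is April 26.
1 September 2031 is a Monday, so the first Friday is September 5 and the third is September 19.
At the standard offset (UTC−02:30), 22:30 UTC − 2h30m = 20:00 Noros Administrative Region standard time.
The standard-time date in Noros Administrative Region, September 15, 2031, lies within the daylight-saving period (26 April – 19 September), so Noros Administrative Region is on daylight time, UTC−01:30.
22:30 UTC − 1h30m = 21:00 local.

21:00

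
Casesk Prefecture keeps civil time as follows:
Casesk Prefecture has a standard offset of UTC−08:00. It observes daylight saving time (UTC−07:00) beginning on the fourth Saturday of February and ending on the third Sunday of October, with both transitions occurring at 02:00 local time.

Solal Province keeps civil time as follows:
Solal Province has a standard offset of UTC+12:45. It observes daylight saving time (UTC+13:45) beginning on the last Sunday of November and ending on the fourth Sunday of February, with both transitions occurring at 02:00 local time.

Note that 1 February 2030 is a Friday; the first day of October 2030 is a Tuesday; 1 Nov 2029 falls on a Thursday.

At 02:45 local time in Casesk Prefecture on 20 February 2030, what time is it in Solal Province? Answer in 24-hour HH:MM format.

1 February 2030 is a Friday, so the first Saturday is February 2 and the fourth is February 23.
1 October 2030 is a Tuesday, so the first Sunday is October 6 and the third is October 20.
20 February 2030 is outside the daylight-saving period (23 February – 20 October), so Casesk Prefecture is on standard time, UTC−08:00.
02:45 Casesk Prefecture + 8h = 10:45 UTC.
1 November 2029 is a Thursday, so Sundays fall on 4, 11, 18, 25; the last is November 25.
1 February 2030 is a Friday, so the first Sunday is February 3 and the fourth is February 24.
At the standard offset (UTC+12:45), 10:45 UTC + 12h45m = 23:30 Solal Province standard time.
The standard-time date in Solal Province, 20 February 2030, falls between 25 November 2029 and 24 February 2030, so daylight saving is in effect and Solal Province is at UTC+13:45.
10:45 UTC + 13h45m = 00:30 Solal Province (rolling into the next day, 21 February 2030).

00:30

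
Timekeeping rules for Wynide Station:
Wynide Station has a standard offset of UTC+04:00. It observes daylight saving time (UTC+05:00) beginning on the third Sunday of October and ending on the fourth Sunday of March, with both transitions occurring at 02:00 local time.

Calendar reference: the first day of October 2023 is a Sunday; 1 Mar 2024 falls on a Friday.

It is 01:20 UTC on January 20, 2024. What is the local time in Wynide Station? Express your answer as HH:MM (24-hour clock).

1 October 2023 is a Sunday, so the first Sunday is October 1 and the third is October 15.
1 March 2024 is a Friday, so the first Sunday is March 3 and the fourth is March 24.
At the standard offset (UTC+04:00), 01:20 UTC + 4h = 05:20 Wynide Station standard time.
Daylight saving runs 15 October 2023 – 24 March 2024; the standard-time date in Wynide Station, January 20, 2024, is inside that window, so Wynide Station is at UTC+05:00.
01:20 UTC + 5h = 06:20 local.

06:20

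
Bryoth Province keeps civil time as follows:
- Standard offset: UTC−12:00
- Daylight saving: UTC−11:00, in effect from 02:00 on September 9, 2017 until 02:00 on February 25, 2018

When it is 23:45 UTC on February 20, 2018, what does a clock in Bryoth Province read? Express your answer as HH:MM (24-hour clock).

At the standard offset (UTC−12:00), 23:45 UTC − 12h = 11:45 Bryoth Province standard time.
Daylight saving runs 9 September 2017 – 25 February 2018; the standard-time date in Bryoth Province, February 20, 2018, is inside that window, so Bryoth Province is at UTC−11:00.
23:45 UTC − 11h = 12:45 local.

12:45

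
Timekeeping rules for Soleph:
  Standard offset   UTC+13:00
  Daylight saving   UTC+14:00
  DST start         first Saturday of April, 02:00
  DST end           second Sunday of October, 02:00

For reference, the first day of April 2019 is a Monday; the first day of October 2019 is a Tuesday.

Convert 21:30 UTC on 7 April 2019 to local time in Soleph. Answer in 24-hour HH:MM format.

11:30

1 April 2019 is a Monday, so the first Saturday is April 6.
1 October 2019 is a Tuesday, so the first Sunday is October 6 and the second is October 13.
At the standard offset (UTC+13:00), 21:30 UTC + 13h = 10:30 Soleph standard time (rolling into the next day, 8 April 2019).
The standard-time date in Soleph, 8 April 2019, falls between 6 April and 13 October, so daylight saving is in effect and Soleph is at UTC+14:00.
21:30 UTC + 14h = 11:30 local (rolling into the next day, 8 April 2019).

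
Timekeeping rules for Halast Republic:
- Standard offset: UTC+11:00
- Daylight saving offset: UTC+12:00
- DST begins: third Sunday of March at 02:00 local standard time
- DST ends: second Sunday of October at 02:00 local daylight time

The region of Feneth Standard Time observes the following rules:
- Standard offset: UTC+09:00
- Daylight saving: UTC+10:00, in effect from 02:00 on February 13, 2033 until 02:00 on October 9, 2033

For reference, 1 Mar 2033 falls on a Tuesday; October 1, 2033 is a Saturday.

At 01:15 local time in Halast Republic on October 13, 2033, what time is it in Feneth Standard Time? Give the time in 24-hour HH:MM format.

1 March 2033 is a Tuesday, so the first Sunday is March 6 and the third is March 20.
1 October 2033 is a Saturday, so the first Sunday is October 2 and the second is October 9.
October 13, 2033 does not fall between 20 March and 9 October, so daylight saving is not in effect and Halast Republic is at UTC+11:00.
01:15 Halast Republic − 11h = 14:15 UTC (rolling into the previous day, 12 October 2033).
At the standard offset (UTC+09:00), 14:15 UTC + 9h = 23:15 Feneth Standard Time standard time.
The standard-time date in Feneth Standard Time, October 12, 2033, does not fall between 13 February and 9 October, so daylight saving is not in effect and Feneth Standard Time is at UTC+09:00.
14:15 UTC + 9h = 23:15 Feneth Standard Time.

23:15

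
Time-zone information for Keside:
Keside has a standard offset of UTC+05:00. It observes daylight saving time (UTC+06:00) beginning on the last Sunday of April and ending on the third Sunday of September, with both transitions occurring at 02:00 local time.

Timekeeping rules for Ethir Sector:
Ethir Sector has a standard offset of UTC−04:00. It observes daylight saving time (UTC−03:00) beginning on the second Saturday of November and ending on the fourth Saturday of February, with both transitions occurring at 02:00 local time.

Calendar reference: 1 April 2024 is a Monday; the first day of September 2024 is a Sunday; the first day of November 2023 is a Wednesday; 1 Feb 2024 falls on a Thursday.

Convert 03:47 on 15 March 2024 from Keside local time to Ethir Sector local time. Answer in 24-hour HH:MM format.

1 April 2024 is a Monday, so Sundays fall on 7, 14, 21, 28; the last is April 28.
1 September 2024 is a Sunday, so the first Sunday is September 1 and the third is September 15.
15 March 2024 does not fall between 28 April and 15 September, so daylight saving is not in effect and Keside is at UTC+05:00.
03:47 Keside − 5h = 22:47 UTC (rolling into the previous day, 14 March 2024).
1 November 2023 is a Wednesday, so the first Saturday is November 4 and the second is November 11.
1 February 2024 is a Thursday, so the first Saturday is February 3 and the fourth is February 24.
At the standard offset (UTC−04:00), 22:47 UTC − 4h = 18:47 Ethir Sector standard time.
The standard-time date in Ethir Sector, 14 March 2024, does not fall between 11 November 2023 and 24 February 2024, so daylight saving is not in effect and Ethir Sector is at UTC−04:00.
22:47 UTC − 4h = 18:47 Ethir Sector.

18:47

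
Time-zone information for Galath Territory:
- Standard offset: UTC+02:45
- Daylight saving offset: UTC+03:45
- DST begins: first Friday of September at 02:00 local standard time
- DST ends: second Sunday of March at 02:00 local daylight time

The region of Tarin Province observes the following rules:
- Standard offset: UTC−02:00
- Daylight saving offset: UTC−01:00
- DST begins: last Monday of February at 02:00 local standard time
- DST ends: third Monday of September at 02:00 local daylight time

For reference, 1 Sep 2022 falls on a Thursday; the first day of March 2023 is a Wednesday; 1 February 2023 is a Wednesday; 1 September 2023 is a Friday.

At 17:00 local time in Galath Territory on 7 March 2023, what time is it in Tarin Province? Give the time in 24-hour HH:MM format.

12:15

1 September 2022 is a Thursday, so the first Friday is September 2.
1 March 2023 is a Wednesday, so the first Sunday is March 5 and the second is March 12.
7 March 2023 falls between 2 September 2022 and 12 March 2023, so daylight saving is in effect and Galath Territory is at UTC+03:45.
17:00 Galath Territory − 3h45m = 13:15 UTC.
1 February 2023 is a Wednesday, so Mondays fall on 6, 13, 20, 27; the last is February 27.
1 September 2023 is a Friday, so the first Monday is September 4 and the third is September 18.
At the standard offset (UTC−02:00), 13:15 UTC − 2h = 11:15 Tarin Province standard time.
The standard-time date in Tarin Province, 7 March 2023, falls between 27 February and 18 September, so daylight saving is in effect and Tarin Province is at UTC−01:00.
13:15 UTC − 1h = 12:15 Tarin Province.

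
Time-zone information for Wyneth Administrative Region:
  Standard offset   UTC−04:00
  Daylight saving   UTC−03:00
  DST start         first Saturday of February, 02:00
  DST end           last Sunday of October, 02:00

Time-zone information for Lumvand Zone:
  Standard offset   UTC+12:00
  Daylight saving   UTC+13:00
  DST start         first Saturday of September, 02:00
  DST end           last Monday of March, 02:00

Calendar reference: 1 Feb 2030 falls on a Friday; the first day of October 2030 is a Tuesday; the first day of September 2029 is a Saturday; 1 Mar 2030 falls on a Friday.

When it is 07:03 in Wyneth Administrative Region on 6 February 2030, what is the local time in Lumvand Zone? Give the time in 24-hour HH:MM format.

23:03

1 February 2030 is a Friday, so the first Saturday is February 2.
1 October 2030 is a Tuesday, so Sundays fall on 6, 13, 20, 27; the last is October 27.
6 February 2030 lies within the daylight-saving period (2 February – 27 October), so Wyneth Administrative Region is on daylight time, UTC−03:00.
07:03 Wyneth Administrative Region + 3h = 10:03 UTC.
1 September 2029 is a Saturday, so the first Saturday is September 1.
1 March 2030 is a Friday, so Mondays fall on 4, 11, 18, 25; the last is March 25.
At the standard offset (UTC+12:00), 10:03 UTC + 12h = 22:03 Lumvand Zone standard time.
The standard-time date in Lumvand Zone, 6 February 2030, lies within the daylight-saving period (1 September 2029 – 25 March 2030), so Lumvand Zone is on daylight time, UTC+13:00.
10:03 UTC + 13h = 23:03 Lumvand Zone.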